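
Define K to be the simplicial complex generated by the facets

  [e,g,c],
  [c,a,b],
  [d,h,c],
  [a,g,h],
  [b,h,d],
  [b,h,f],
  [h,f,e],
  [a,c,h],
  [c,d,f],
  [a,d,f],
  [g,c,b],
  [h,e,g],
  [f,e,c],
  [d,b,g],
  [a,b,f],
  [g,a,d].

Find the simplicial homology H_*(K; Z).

H_0 ≅ Z,  H_1 ≅ Z^2,  H_2 ≅ Z.

Take the total order a < b < c < d < e < f < g < h on the vertex set. Then K (dimension 2) consists of the simplices:

  0-simplices (8): a, b, c, d, e, f, g, h
  1-simplices (24): ab, ac, ad, af, ag, ah, bc, bd, bf, bg, bh, cd, ce, cf, cg, ch, df, dg, dh, ef, eg, eh, fh, gh
  2-simplices (16): abc, abf, ach, adf, adg, agh, bcg, bdg, bdh, bfh, cdf, cdh, cef, ceg, efh, egh

Hence C_0 ≅ Z^8, C_1 ≅ Z^24, C_2 ≅ Z^16.

∂_1: C_1 → C_0 is given by ∂[p,q] = [q] − [p]. For instance
  ∂df = f − d.
The resulting 8×24 matrix has rank 7, and its Smith normal form has invariant factors (1,1,1,1,1,1,1).

The boundary map ∂_2: C_2 → C_1 maps a triangle to the signed sum of its edges. For instance
  ∂agh = gh − ah + ag,
  ∂adg = dg − ag + ad.
This gives a 24×16 integer matrix of rank 15; reducing to Smith normal form yields diagonal entries (1,1,1,1,1,1,1,1,1,1,1,1,1,1,1).

Now H_k = ker ∂_k / im ∂_{k+1}, so:

  H_0: rank C_0 − rank ∂_1 = 8 − 7 = 1, and the invariant factors of ∂_1 are all 1, so H_0 ≅ Z.
  H_1: rank ker ∂_1 − rank ∂_2 = (24 − 7) − 15 = 2, and the invariant factors of ∂_2 are all 1, so H_1 ≅ Z^2.
  H_2: rank ker ∂_2 − rank ∂_3 = (16 − 15) − 0 = 1, and there is no ∂_3, so H_2 ≅ Z.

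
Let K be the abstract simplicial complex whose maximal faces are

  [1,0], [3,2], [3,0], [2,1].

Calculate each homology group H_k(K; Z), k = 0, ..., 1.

H_0 ≅ Z,  H_1 ≅ Z.

Order the vertices as 0 < 1 < 2 < 3. Listing each simplex with vertices in this order, K has dimension 1 with simplices:

  0-simplices (4): [0], [1], [2], [3]
  1-simplices (4): [0,1], [0,3], [1,2], [2,3]

Hence C_0 ≅ Z^4, C_1 ≅ Z^4.

∂_1: C_1 → C_0 sends each edge [p,q] (with p < q) to q − p. For instance
  ∂[2,3] = [3] − [2].
As a 4×4 matrix over Z this has rank 3, with invariant factors (1,1,1).

From H_k ≅ ker(∂_k) / im(∂_{k+1}) we obtain:

  H_0: rank C_0 − rank ∂_1 = 4 − 3 = 1, and the invariant factors of ∂_1 are all 1, so H_0 = Z.
  H_1: rank ker ∂_1 − rank ∂_2 = (4 − 3) − 0 = 1, and there is no ∂_2, so H_1 = Z.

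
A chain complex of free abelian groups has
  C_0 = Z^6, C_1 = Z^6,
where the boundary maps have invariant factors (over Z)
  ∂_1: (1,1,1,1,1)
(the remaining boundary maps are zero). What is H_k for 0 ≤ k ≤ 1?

H_0 ≅ Z,  H_1 ≅ Z.

H_0: b_0 = 6 − 0 − 5 = 1; torsion from ∂_1 factors > 1: none. So H_0 ≅ Z.
H_1: b_1 = 6 − 5 − 0 = 1; torsion from ∂_2 factors > 1: none. So H_1 ≅ Z.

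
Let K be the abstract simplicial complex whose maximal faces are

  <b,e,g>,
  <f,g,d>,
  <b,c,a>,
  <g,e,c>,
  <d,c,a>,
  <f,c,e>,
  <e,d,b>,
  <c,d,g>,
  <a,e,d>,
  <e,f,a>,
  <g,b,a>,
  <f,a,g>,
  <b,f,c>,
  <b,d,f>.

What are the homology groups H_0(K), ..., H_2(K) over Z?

H_0 ≅ Z,  H_1 ≅ Z^2,  H_2 ≅ Z.

We work with the vertex ordering a < b < c < d < e < f < g. The simplices of K, each written with vertices in increasing order, are:

  0-simplices (7): a, b, c, d, e, f, g
  1-simplices (21): ab, ac, ad, ae, af, ag, bc, bd, be, bf, bg, cd, ce, cf, cg, de, df, dg, ef, eg, fg
  2-simplices (14): abc, abg, acd, ade, aef, afg, bcf, bde, bdf, beg, cdg, cef, ceg, dfg

so the chain groups are C_0 ≅ Z^7, C_1 ≅ Z^21, C_2 ≅ Z^14.

The boundary map ∂_1: C_1 → C_0 sends each edge [p,q] (with p < q) to q − p.
As a 7×21 matrix over Z this has rank 6, with invariant factors (1,1,1,1,1,1).

Boundary ∂_2: C_2 → C_1 sends each 2-simplex [p,q,r] to [q,r] − [p,r] + [p,q]. For instance
  ∂bde = de − be + bd,
  ∂cdg = dg − cg + cd.
As a 21×14 matrix over Z this has rank 13, with invariant factors (1,1,1,1,1,1,1,1,1,1,1,1,1).

Reading off H_k = ker ∂_k / im ∂_{k+1}:

  H_0: rank C_0 − rank ∂_1 = 7 − 6 = 1, and the invariant factors of ∂_1 are all 1, so H_0 ≅ Z.
  H_1: rank ker ∂_1 − rank ∂_2 = (21 − 6) − 13 = 2, and the invariant factors of ∂_2 are all 1, so H_1 ≅ Z^2.
  H_2: rank ker ∂_2 − rank ∂_3 = (14 − 13) − 0 = 1, and there is no ∂_3, so H_2 ≅ Z.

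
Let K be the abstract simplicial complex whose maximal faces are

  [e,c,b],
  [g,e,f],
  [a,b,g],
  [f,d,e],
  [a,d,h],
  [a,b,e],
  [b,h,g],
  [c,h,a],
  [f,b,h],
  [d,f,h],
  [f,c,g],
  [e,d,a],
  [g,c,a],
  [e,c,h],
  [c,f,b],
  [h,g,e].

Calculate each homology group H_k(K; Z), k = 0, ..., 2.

H_0 ≅ Z,  H_1 ≅ Z^2,  H_2 ≅ Z.

K has 8 vertices, 24 edges, 16 triangles.
rank ∂_0 = 0, rank ∂_1 = 7 ⇒ b_0 = 8 − 0 − 7 = 1; all invariant factors of ∂_1 are 1 so no torsion. So H_0 = Z.
rank ∂_1 = 7, rank ∂_2 = 15 ⇒ b_1 = 24 − 7 − 15 = 2; all invariant factors of ∂_2 are 1 so no torsion. So H_1 = Z^2.
rank ∂_2 = 15, rank ∂_3 = 0 ⇒ b_2 = 16 − 15 − 0 = 1. So H_2 = Z.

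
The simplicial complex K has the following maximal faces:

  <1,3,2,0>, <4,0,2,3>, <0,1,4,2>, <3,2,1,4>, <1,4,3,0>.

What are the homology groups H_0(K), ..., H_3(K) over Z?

H_0 ≅ Z,  H_1 = 0,  H_2 = 0,  H_3 ≅ Z.

Take the total order 0 < 1 < 2 < 3 < 4 on the vertex set. Then K (dimension 3) consists of the simplices:

  0-simplices (5): [0], [1], [2], [3], [4]
  1-simplices (10): [0,1], [0,2], [0,3], [0,4], [1,2], [1,3], [1,4], [2,3], [2,4], [3,4]
  2-simplices (10): [0,1,2], [0,1,3], [0,1,4], [0,2,3], [0,2,4], [0,3,4], [1,2,3], [1,2,4], [1,3,4], [2,3,4]
  3-simplices (5): [0,1,2,3], [0,1,2,4], [0,1,3,4], [0,2,3,4], [1,2,3,4]

Hence C_0 ≅ Z^5, C_1 ≅ Z^10, C_2 ≅ Z^10, C_3 ≅ Z^5.

The boundary map ∂_1: C_1 → C_0 sends each edge [p,q] (with p < q) to q − p.
The resulting 5×10 matrix has rank 4, and its Smith normal form has invariant factors (1,1,1,1).

Boundary ∂_2: C_2 → C_1 sends each 2-simplex [p,q,r] to [q,r] − [p,r] + [p,q]. For instance
  ∂[2,3,4] = [3,4] − [2,4] + [2,3],
  ∂[0,2,4] = [2,4] − [0,4] + [0,2].
This gives a 10×10 integer matrix of rank 6; reducing to Smith normal form yields diagonal entries (1,1,1,1,1,1).

∂_3: C_3 → C_2 sends each 3-simplex σ to the alternating sum Σ_i (−1)^i (σ with its i-th vertex removed). For instance
  ∂[0,1,2,4] = [1,2,4] − [0,2,4] + [0,1,4] − [0,1,2],
  ∂[0,1,3,4] = [1,3,4] − [0,3,4] + [0,1,4] − [0,1,3].
As a 10×5 matrix over Z this has rank 4, with invariant factors (1,1,1,1).

From H_k ≅ ker(∂_k) / im(∂_{k+1}) we obtain:

  H_0: rank C_0 − rank ∂_1 = 5 − 4 = 1, and the invariant factors of ∂_1 are all 1, so H_0 ≅ Z.
  H_1: rank ker ∂_1 − rank ∂_2 = (10 − 4) − 6 = 0, and the invariant factors of ∂_2 are all 1, so H_1 ≅ 0.
  H_2: rank ker ∂_2 − rank ∂_3 = (10 − 6) − 4 = 0, and the invariant factors of ∂_3 are all 1, so H_2 ≅ 0.
  H_3: rank ker ∂_3 − rank ∂_4 = (5 − 4) − 0 = 1, and there is no ∂_4, so H_3 ≅ Z.

(K is a triangulation of the 3-sphere S^3.)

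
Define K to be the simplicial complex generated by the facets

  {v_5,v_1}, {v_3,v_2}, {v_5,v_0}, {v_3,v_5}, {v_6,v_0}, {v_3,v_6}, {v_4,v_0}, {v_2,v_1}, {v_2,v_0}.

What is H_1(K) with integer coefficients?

Fix the vertex order v_0 < v_1 < v_2 < v_3 < v_4 < v_5 < v_6 and write every simplex with vertices in increasing order. Then dim K = 1 and the simplices of K are:

  0-simplices (7): [v_0], [v_1], [v_2], [v_3], [v_4], [v_5], [v_6]
  1-simplices (9): [v_0,v_2], [v_0,v_4], [v_0,v_5], [v_0,v_6], [v_1,v_2], [v_1,v_5], [v_2,v_3], [v_3,v_5], [v_3,v_6]

giving chain groups C_0 ≅ Z^7, C_1 ≅ Z^9.

The boundary map ∂_1: C_1 → C_0 sends each edge [p,q] (with p < q) to q − p.
The resulting 7×9 matrix has rank 6, and its Smith normal form has invariant factors (1,1,1,1,1,1).

Reading off H_k = ker ∂_k / im ∂_{k+1}:

  H_1: rank ker ∂_1 − rank ∂_2 = (9 − 6) − 0 = 3, and there is no ∂_2, so H_1 ≅ Z^3.

H_1 = Z^3.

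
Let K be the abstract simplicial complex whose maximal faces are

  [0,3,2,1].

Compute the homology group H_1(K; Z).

We work with the vertex ordering 0 < 1 < 2 < 3. The simplices of K, each written with vertices in increasing order, are:

  0-simplices (4): [0], [1], [2], [3]
  1-simplices (6): [0,1], [0,2], [0,3], [1,2], [1,3], [2,3]
  2-simplices (4): [0,1,2], [0,1,3], [0,2,3], [1,2,3]
  3-simplices (1): [0,1,2,3]

giving chain groups C_0 ≅ Z^4, C_1 ≅ Z^6, C_2 ≅ Z^4, C_3 ≅ Z^1.

The boundary map ∂_1: C_1 → C_0 is given by ∂[p,q] = [q] − [p]. For instance
  ∂[0,3] = [3] − [0].
The 4×6 boundary matrix has rank 3 and Smith normal form diag(1,1,1).

The boundary map ∂_2: C_2 → C_1 acts by ∂[p,q,r] = [q,r] − [p,r] + [p,q]. For instance
  ∂[1,2,3] = [2,3] − [1,3] + [1,2],
  ∂[0,1,2] = [1,2] − [0,2] + [0,1].
The resulting 6×4 matrix has rank 3, and its Smith normal form has invariant factors (1,1,1).

∂_3: C_3 → C_2 sends each 3-simplex σ to the alternating sum Σ_i (−1)^i (σ with its i-th vertex removed). For instance
  ∂[0,1,2,3] = [1,2,3] − [0,2,3] + [0,1,3] − [0,1,2].
The 4×1 boundary matrix has rank 1 and Smith normal form diag(1).

From H_k ≅ ker(∂_k) / im(∂_{k+1}) we obtain:

  H_1: rank ker ∂_1 − rank ∂_2 = (6 − 3) − 3 = 0, and the invariant factors of ∂_2 are all 1, so H_1 ≅ 0.

H_1 = 0.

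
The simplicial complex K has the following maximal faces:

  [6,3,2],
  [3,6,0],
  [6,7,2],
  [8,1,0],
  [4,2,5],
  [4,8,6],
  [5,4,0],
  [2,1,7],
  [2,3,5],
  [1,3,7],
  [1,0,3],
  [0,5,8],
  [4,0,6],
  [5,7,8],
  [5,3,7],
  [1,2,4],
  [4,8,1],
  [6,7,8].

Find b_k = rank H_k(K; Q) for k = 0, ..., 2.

Fix the vertex order 0 < 1 < 2 < 3 < 4 < 5 < 6 < 7 < 8 and write every simplex with vertices in increasing order. Then dim K = 2 and the simplices of K are:

  0-simplices (9): [0], [1], [2], [3], [4], [5], [6], [7], [8]
  1-simplices (27): (27 of them)
  2-simplices (18): [0,1,3], [0,1,8], [0,3,6], [0,4,5], [0,4,6], [0,5,8], [1,2,4], [1,2,7], [1,3,7], [1,4,8], [2,3,5], [2,3,6], [2,4,5], [2,6,7], [3,5,7], [4,6,8], [5,7,8], [6,7,8]

giving chain groups C_0 ≅ Z^9, C_1 ≅ Z^27, C_2 ≅ Z^18.

The boundary map ∂_1: C_1 → C_0 maps an edge to its endpoints' difference, ∂[p,q] = q − p. For instance
  ∂[2,6] = [6] − [2].
The resulting 9×27 matrix has rank 8, and its Smith normal form has invariant factors (1,1,1,1,1,1,1,1).

∂_2: C_2 → C_1 sends each 2-simplex [p,q,r] to [q,r] − [p,r] + [p,q]. For instance
  ∂[0,5,8] = [5,8] − [0,8] + [0,5],
  ∂[4,6,8] = [6,8] − [4,8] + [4,6].
As a 27×18 matrix over Z this has rank 18, with invariant factors (1,1,1,1,1,1,1,1,1,1,1,1,1,1,1,1,1,2).

Computing H_k = (kernel of ∂_k) / (image of ∂_{k+1}):

  H_0: rank C_0 − rank ∂_1 = 9 − 8 = 1, and the invariant factors of ∂_1 are all 1, so H_0 = Z.
  H_1: rank ker ∂_1 − rank ∂_2 = (27 − 8) − 18 = 1, and ∂_2 has invariant factor 2 > 1, so H_1 = Z ⊕ Z/2Z.
  H_2: rank ker ∂_2 − rank ∂_3 = (18 − 18) − 0 = 0, and there is no ∂_3, so H_2 = 0.

As a check, the Euler characteristic is 9 − 27 + 18 = 0, which agrees with 1 − 1 + 0 = 0.
(K is a triangulation of the Klein bottle.)

Hence the Betti numbers are b_0 = 1, b_1 = 1, b_2 = 0.

b_0 = 1, b_1 = 1, b_2 = 0.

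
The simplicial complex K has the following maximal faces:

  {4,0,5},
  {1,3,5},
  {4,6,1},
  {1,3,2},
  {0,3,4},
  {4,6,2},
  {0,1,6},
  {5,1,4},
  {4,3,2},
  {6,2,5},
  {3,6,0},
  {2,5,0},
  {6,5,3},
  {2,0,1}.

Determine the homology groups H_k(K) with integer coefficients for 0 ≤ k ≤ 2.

Take the total order 0 < 1 < 2 < 3 < 4 < 5 < 6 on the vertex set. Then K (dimension 2) consists of the simplices:

  0-simplices (7): [0], [1], [2], [3], [4], [5], [6]
  1-simplices (21): [0,1], [0,2], [0,3], [0,4], [0,5], [0,6], [1,2], [1,3], [1,4], [1,5], [1,6], [2,3], [2,4], [2,5], [2,6], [3,4], [3,5], [3,6], [4,5], [4,6], [5,6]
  2-simplices (14): [0,1,2], [0,1,6], [0,2,5], [0,3,4], [0,3,6], [0,4,5], [1,2,3], [1,3,5], [1,4,5], [1,4,6], [2,3,4], [2,4,6], [2,5,6], [3,5,6]

so the chain groups are C_0 ≅ Z^7, C_1 ≅ Z^21, C_2 ≅ Z^14.

Boundary ∂_1: C_1 → C_0 sends each edge [p,q] (with p < q) to q − p.
The 7×21 boundary matrix has rank 6 and Smith normal form diag(1,1,1,1,1,1).

Boundary ∂_2: C_2 → C_1 acts by ∂[p,q,r] = [q,r] − [p,r] + [p,q]. For instance
  ∂[1,3,5] = [3,5] − [1,5] + [1,3],
  ∂[3,5,6] = [5,6] − [3,6] + [3,5].
As a 21×14 matrix over Z this has rank 13, with invariant factors (1,1,1,1,1,1,1,1,1,1,1,1,1).

Computing H_k = (kernel of ∂_k) / (image of ∂_{k+1}):

  H_0: rank C_0 − rank ∂_1 = 7 − 6 = 1, and the invariant factors of ∂_1 are all 1, so H_0 ≅ Z.
  H_1: rank ker ∂_1 − rank ∂_2 = (21 − 6) − 13 = 2, and the invariant factors of ∂_2 are all 1, so H_1 ≅ Z^2.
  H_2: rank ker ∂_2 − rank ∂_3 = (14 − 13) − 0 = 1, and there is no ∂_3, so H_2 ≅ Z.

H_0 = Z,  H_1 = Z^2,  H_2 = Z.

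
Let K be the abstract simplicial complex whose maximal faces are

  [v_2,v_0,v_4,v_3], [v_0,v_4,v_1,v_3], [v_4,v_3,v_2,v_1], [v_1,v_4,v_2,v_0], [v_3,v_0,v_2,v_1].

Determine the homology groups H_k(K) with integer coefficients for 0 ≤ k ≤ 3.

Take the total order v_0 < v_1 < v_2 < v_3 < v_4 on the vertex set. Then K (dimension 3) consists of the simplices:

  0-simplices (5): [v_0], [v_1], [v_2], [v_3], [v_4]
  1-simplices (10): [v_0,v_1], [v_0,v_2], [v_0,v_3], [v_0,v_4], [v_1,v_2], [v_1,v_3], [v_1,v_4], [v_2,v_3], [v_2,v_4], [v_3,v_4]
  2-simplices (10): [v_0,v_1,v_2], [v_0,v_1,v_3], [v_0,v_1,v_4], [v_0,v_2,v_3], [v_0,v_2,v_4], [v_0,v_3,v_4], [v_1,v_2,v_3], [v_1,v_2,v_4], [v_1,v_3,v_4], [v_2,v_3,v_4]
  3-simplices (5): [v_0,v_1,v_2,v_3], [v_0,v_1,v_2,v_4], [v_0,v_1,v_3,v_4], [v_0,v_2,v_3,v_4], [v_1,v_2,v_3,v_4]

so the chain groups are C_0 ≅ Z^5, C_1 ≅ Z^10, C_2 ≅ Z^10, C_3 ≅ Z^5.

∂_1: C_1 → C_0 is given by ∂[p,q] = [q] − [p]. For instance
  ∂[v_2,v_3] = [v_3] − [v_2].
The 5×10 boundary matrix has rank 4 and Smith normal form diag(1,1,1,1).

The boundary map ∂_2: C_2 → C_1 maps a triangle to the signed sum of its edges. For instance
  ∂[v_0,v_1,v_2] = [v_1,v_2] − [v_0,v_2] + [v_0,v_1],
  ∂[v_0,v_2,v_4] = [v_2,v_4] − [v_0,v_4] + [v_0,v_2].
The resulting 10×10 matrix has rank 6, and its Smith normal form has invariant factors (1,1,1,1,1,1).

∂_3: C_3 → C_2 sends each 3-simplex σ to the alternating sum Σ_i (−1)^i (σ with its i-th vertex removed). For instance
  ∂[v_0,v_2,v_3,v_4] = [v_2,v_3,v_4] − [v_0,v_3,v_4] + [v_0,v_2,v_4] − [v_0,v_2,v_3],
  ∂[v_1,v_2,v_3,v_4] = [v_2,v_3,v_4] − [v_1,v_3,v_4] + [v_1,v_2,v_4] − [v_1,v_2,v_3].
As a 10×5 matrix over Z this has rank 4, with invariant factors (1,1,1,1).

Reading off H_k = ker ∂_k / im ∂_{k+1}:

  H_0: rank C_0 − rank ∂_1 = 5 − 4 = 1, and the invariant factors of ∂_1 are all 1, so H_0 ≅ Z.
  H_1: rank ker ∂_1 − rank ∂_2 = (10 − 4) − 6 = 0, and the invariant factors of ∂_2 are all 1, so H_1 ≅ 0.
  H_2: rank ker ∂_2 − rank ∂_3 = (10 − 6) − 4 = 0, and the invariant factors of ∂_3 are all 1, so H_2 ≅ 0.
  H_3: rank ker ∂_3 − rank ∂_4 = (5 − 4) − 0 = 1, and there is no ∂_4, so H_3 ≅ Z.

(K is a triangulation of the 3-sphere S^3.)

H_0 = Z,  H_1 = 0,  H_2 = 0,  H_3 = Z.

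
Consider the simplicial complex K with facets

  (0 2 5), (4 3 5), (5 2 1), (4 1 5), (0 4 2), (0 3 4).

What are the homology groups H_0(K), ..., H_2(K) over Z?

Order the vertices as 0 < 1 < 2 < 3 < 4 < 5. Listing each simplex with vertices in this order, K has dimension 2 with simplices:

  0-simplices (6): [0], [1], [2], [3], [4], [5]
  1-simplices (12): [0,2], [0,3], [0,4], [0,5], [1,2], [1,4], [1,5], [2,4], [2,5], [3,4], [3,5], [4,5]
  2-simplices (6): [0,2,4], [0,2,5], [0,3,4], [1,2,5], [1,4,5], [3,4,5]

giving chain groups C_0 ≅ Z^6, C_1 ≅ Z^12, C_2 ≅ Z^6.

Boundary ∂_1: C_1 → C_0 is given by ∂[p,q] = [q] − [p].
As a 6×12 matrix over Z this has rank 5, with invariant factors (1,1,1,1,1).

Boundary ∂_2: C_2 → C_1 acts by ∂[p,q,r] = [q,r] − [p,r] + [p,q]. For instance
  ∂[0,2,4] = [2,4] − [0,4] + [0,2],
  ∂[1,4,5] = [4,5] − [1,5] + [1,4].
The 12×6 boundary matrix has rank 6 and Smith normal form diag(1,1,1,1,1,1).

Computing H_k = (kernel of ∂_k) / (image of ∂_{k+1}):

  H_0: rank C_0 − rank ∂_1 = 6 − 5 = 1, and the invariant factors of ∂_1 are all 1, so H_0 ≅ Z.
  H_1: rank ker ∂_1 − rank ∂_2 = (12 − 5) − 6 = 1, and the invariant factors of ∂_2 are all 1, so H_1 ≅ Z.
  H_2: rank ker ∂_2 − rank ∂_3 = (6 − 6) − 0 = 0, and there is no ∂_3, so H_2 ≅ 0.

(K is a triangulation of the cylinder S^1 x I.)

H_0 = Z,  H_1 = Z,  H_2 = 0.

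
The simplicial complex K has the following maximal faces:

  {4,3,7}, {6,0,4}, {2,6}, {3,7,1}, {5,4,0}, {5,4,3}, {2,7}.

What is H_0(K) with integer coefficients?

We work with the vertex ordering 0 < 1 < 2 < 3 < 4 < 5 < 6 < 7. The simplices of K, each written with vertices in increasing order, are:

  0-simplices (8): [0], [1], [2], [3], [4], [5], [6], [7]
  1-simplices (13): [0,4], [0,5], [0,6], [1,3], [1,7], [2,6], [2,7], [3,4], [3,5], [3,7], [4,5], [4,6], [4,7]
  2-simplices (5): [0,4,5], [0,4,6], [1,3,7], [3,4,5], [3,4,7]

so the chain groups are C_0 ≅ Z^8, C_1 ≅ Z^13, C_2 ≅ Z^5.

∂_1: C_1 → C_0 sends each edge [p,q] (with p < q) to q − p. For instance
  ∂[4,5] = [5] − [4].
As a 8×13 matrix over Z this has rank 7, with invariant factors (1,1,1,1,1,1,1).

The boundary map ∂_2: C_2 → C_1 sends each 2-simplex [p,q,r] to [q,r] − [p,r] + [p,q]. For instance
  ∂[1,3,7] = [3,7] − [1,7] + [1,3],
  ∂[0,4,6] = [4,6] − [0,6] + [0,4].
The 13×5 boundary matrix has rank 5 and Smith normal form diag(1,1,1,1,1).

Computing H_k = (kernel of ∂_k) / (image of ∂_{k+1}):

  H_0: rank C_0 − rank ∂_1 = 8 − 7 = 1, and the invariant factors of ∂_1 are all 1, so H_0 = Z.

H_0 ≅ Z.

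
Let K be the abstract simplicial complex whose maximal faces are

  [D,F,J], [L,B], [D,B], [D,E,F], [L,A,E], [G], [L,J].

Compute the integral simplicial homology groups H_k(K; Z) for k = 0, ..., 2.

We work with the vertex ordering A < B < D < E < F < G < J < L. The simplices of K, each written with vertices in increasing order, are:

  0-simplices (8): A, B, D, E, F, G, J, L
  1-simplices (11): AE, AL, BD, BL, DE, DF, DJ, EF, EL, FJ, JL
  2-simplices (3): AEL, DEF, DFJ

so the chain groups are C_0 ≅ Z^8, C_1 ≅ Z^11, C_2 ≅ Z^3.

Boundary ∂_1: C_1 → C_0 sends each edge [p,q] (with p < q) to q − p. For instance
  ∂DF = F − D.
This gives a 8×11 integer matrix of rank 6; reducing to Smith normal form yields diagonal entries (1,1,1,1,1,1).

∂_2: C_2 → C_1 sends each 2-simplex [p,q,r] to [q,r] − [p,r] + [p,q]. For instance
  ∂AEL = EL − AL + AE,
  ∂DEF = EF − DF + DE.
The 11×3 boundary matrix has rank 3 and Smith normal form diag(1,1,1).

Reading off H_k = ker ∂_k / im ∂_{k+1}:

  H_0: rank C_0 − rank ∂_1 = 8 − 6 = 2, and the invariant factors of ∂_1 are all 1, so H_0 ≅ Z^2.
  H_1: rank ker ∂_1 − rank ∂_2 = (11 − 6) − 3 = 2, and the invariant factors of ∂_2 are all 1, so H_1 ≅ Z^2.
  H_2: rank ker ∂_2 − rank ∂_3 = (3 − 3) − 0 = 0, and there is no ∂_3, so H_2 ≅ 0.

As a check, the Euler characteristic is 8 − 11 + 3 = 0, which agrees with 2 − 2 + 0 = 0.

H_0 = Z^2,  H_1 = Z^2,  H_2 = 0.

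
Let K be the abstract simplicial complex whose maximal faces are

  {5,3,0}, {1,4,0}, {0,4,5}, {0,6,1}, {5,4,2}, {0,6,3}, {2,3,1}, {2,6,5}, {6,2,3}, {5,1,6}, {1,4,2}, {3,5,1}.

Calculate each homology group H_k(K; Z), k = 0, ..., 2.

Take the total order 0 < 1 < 2 < 3 < 4 < 5 < 6 on the vertex set. Then K (dimension 2) consists of the simplices:

  0-simplices (7): [0], [1], [2], [3], [4], [5], [6]
  1-simplices (18): [0,1], [0,3], [0,4], [0,5], [0,6], [1,2], [1,3], [1,4], [1,5], [1,6], [2,3], [2,4], [2,5], [2,6], [3,5], [3,6], [4,5], [5,6]
  2-simplices (12): [0,1,4], [0,1,6], [0,3,5], [0,3,6], [0,4,5], [1,2,3], [1,2,4], [1,3,5], [1,5,6], [2,3,6], [2,4,5], [2,5,6]

giving chain groups C_0 ≅ Z^7, C_1 ≅ Z^18, C_2 ≅ Z^12.

Boundary ∂_1: C_1 → C_0 is given by ∂[p,q] = [q] − [p]. For instance
  ∂[1,6] = [6] − [1].
The 7×18 boundary matrix has rank 6 and Smith normal form diag(1,1,1,1,1,1).

The boundary map ∂_2: C_2 → C_1 acts by ∂[p,q,r] = [q,r] − [p,r] + [p,q]. For instance
  ∂[2,3,6] = [3,6] − [2,6] + [2,3],
  ∂[0,3,5] = [3,5] − [0,5] + [0,3].
As a 18×12 matrix over Z this has rank 12, with invariant factors (1,1,1,1,1,1,1,1,1,1,1,2).

Computing H_k = (kernel of ∂_k) / (image of ∂_{k+1}):

  H_0: rank C_0 − rank ∂_1 = 7 − 6 = 1, and the invariant factors of ∂_1 are all 1, so H_0 = Z.
  H_1: rank ker ∂_1 − rank ∂_2 = (18 − 6) − 12 = 0, and ∂_2 has invariant factor 2 > 1, so H_1 = Z_2.
  H_2: rank ker ∂_2 − rank ∂_3 = (12 − 12) − 0 = 0, and there is no ∂_3, so H_2 = 0.

H_0 = Z,  H_1 = Z_2,  H_2 = 0.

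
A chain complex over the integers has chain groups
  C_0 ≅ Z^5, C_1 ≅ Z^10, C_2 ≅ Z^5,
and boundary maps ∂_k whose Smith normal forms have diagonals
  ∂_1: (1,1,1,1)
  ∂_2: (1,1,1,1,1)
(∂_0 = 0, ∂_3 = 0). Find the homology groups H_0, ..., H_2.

H_0: b_0 = 5 − 0 − 4 = 1; torsion from ∂_1 factors > 1: none. So H_0 ≅ Z.
H_1: b_1 = 10 − 4 − 5 = 1; torsion from ∂_2 factors > 1: none. So H_1 ≅ Z.
H_2: b_2 = 5 − 5 − 0 = 0; torsion from ∂_3 factors > 1: none. So H_2 ≅ 0.

H_0 ≅ Z,  H_1 ≅ Z,  H_2 = 0.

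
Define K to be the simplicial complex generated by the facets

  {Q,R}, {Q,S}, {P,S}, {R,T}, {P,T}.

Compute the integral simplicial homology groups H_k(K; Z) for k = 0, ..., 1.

H_0 = Z,  H_1 = Z.

K has 5 vertices, 5 edges.
rank ∂_0 = 0, rank ∂_1 = 4 ⇒ b_0 = 5 − 0 − 4 = 1; all invariant factors of ∂_1 are 1 so no torsion. So H_0 ≅ Z.
rank ∂_1 = 4, rank ∂_2 = 0 ⇒ b_1 = 5 − 4 − 0 = 1. So H_1 ≅ Z.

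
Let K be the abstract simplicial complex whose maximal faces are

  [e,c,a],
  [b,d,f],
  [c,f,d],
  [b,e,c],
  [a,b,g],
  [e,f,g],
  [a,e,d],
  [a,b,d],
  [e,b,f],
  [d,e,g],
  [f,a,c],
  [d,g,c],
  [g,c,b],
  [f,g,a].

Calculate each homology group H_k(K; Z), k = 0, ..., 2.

Take the total order a < b < c < d < e < f < g on the vertex set. Then K (dimension 2) consists of the simplices:

  0-simplices (7): a, b, c, d, e, f, g
  1-simplices (21): ab, ac, ad, ae, af, ag, bc, bd, be, bf, bg, cd, ce, cf, cg, de, df, dg, ef, eg, fg
  2-simplices (14): abd, abg, ace, acf, ade, afg, bce, bcg, bdf, bef, cdf, cdg, deg, efg

giving chain groups C_0 ≅ Z^7, C_1 ≅ Z^21, C_2 ≅ Z^14.

The boundary map ∂_1: C_1 → C_0 sends each edge [p,q] (with p < q) to q − p.
This gives a 7×21 integer matrix of rank 6; reducing to Smith normal form yields diagonal entries (1,1,1,1,1,1).

The boundary map ∂_2: C_2 → C_1 maps a triangle to the signed sum of its edges. For instance
  ∂acf = cf − af + ac,
  ∂abg = bg − ag + ab.
The 21×14 boundary matrix has rank 13 and Smith normal form diag(1,1,1,1,1,1,1,1,1,1,1,1,1).

Reading off H_k = ker ∂_k / im ∂_{k+1}:

  H_0: rank C_0 − rank ∂_1 = 7 − 6 = 1, and the invariant factors of ∂_1 are all 1, so H_0 ≅ Z.
  H_1: rank ker ∂_1 − rank ∂_2 = (21 − 6) − 13 = 2, and the invariant factors of ∂_2 are all 1, so H_1 ≅ Z^2.
  H_2: rank ker ∂_2 − rank ∂_3 = (14 − 13) − 0 = 1, and there is no ∂_3, so H_2 ≅ Z.

(K is a triangulation of the torus T^2.)

H_0 ≅ Z,  H_1 ≅ Z^2,  H_2 ≅ Z.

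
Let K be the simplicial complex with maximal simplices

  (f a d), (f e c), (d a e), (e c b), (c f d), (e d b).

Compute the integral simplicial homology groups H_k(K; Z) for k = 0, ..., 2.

K has 6 vertices, 12 edges, 6 triangles.
rank ∂_0 = 0, rank ∂_1 = 5 ⇒ b_0 = 6 − 0 − 5 = 1; all invariant factors of ∂_1 are 1 so no torsion. So H_0 = Z.
rank ∂_1 = 5, rank ∂_2 = 6 ⇒ b_1 = 12 − 5 − 6 = 1; all invariant factors of ∂_2 are 1 so no torsion. So H_1 = Z.
rank ∂_2 = 6, rank ∂_3 = 0 ⇒ b_2 = 6 − 6 − 0 = 0. So H_2 = 0.

H_0 = Z,  H_1 = Z,  H_2 = 0.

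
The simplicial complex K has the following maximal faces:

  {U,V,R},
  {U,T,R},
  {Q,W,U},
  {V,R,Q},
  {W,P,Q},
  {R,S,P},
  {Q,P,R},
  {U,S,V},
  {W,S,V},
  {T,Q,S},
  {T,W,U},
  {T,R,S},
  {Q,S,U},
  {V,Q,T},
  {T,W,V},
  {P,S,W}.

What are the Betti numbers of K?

We work with the vertex ordering P < Q < R < S < T < U < V < W. The simplices of K, each written with vertices in increasing order, are:

  0-simplices (8): P, Q, R, S, T, U, V, W
  1-simplices (24): PQ, PR, PS, PW, QR, QS, QT, QU, QV, QW, RS, RT, RU, RV, ST, SU, SV, SW, TU, TV, TW, UV, UW, VW
  2-simplices (16): PQR, PQW, PRS, PSW, QRV, QST, QSU, QTV, QUW, RST, RTU, RUV, SUV, SVW, TUW, TVW

giving chain groups C_0 ≅ Z^8, C_1 ≅ Z^24, C_2 ≅ Z^16.

∂_1: C_1 → C_0 sends each edge [p,q] (with p < q) to q − p. For instance
  ∂TW = W − T.
As a 8×24 matrix over Z this has rank 7, with invariant factors (1,1,1,1,1,1,1).

The boundary map ∂_2: C_2 → C_1 sends each 2-simplex [p,q,r] to [q,r] − [p,r] + [p,q]. For instance
  ∂TVW = VW − TW + TV,
  ∂SUV = UV − SV + SU.
The 24×16 boundary matrix has rank 15 and Smith normal form diag(1,1,1,1,1,1,1,1,1,1,1,1,1,1,1).

Reading off H_k = ker ∂_k / im ∂_{k+1}:

  H_0: rank C_0 − rank ∂_1 = 8 − 7 = 1, and the invariant factors of ∂_1 are all 1, so H_0 ≅ Z.
  H_1: rank ker ∂_1 − rank ∂_2 = (24 − 7) − 15 = 2, and the invariant factors of ∂_2 are all 1, so H_1 ≅ Z^2.
  H_2: rank ker ∂_2 − rank ∂_3 = (16 − 15) − 0 = 1, and there is no ∂_3, so H_2 ≅ Z.

(K is a triangulation of the torus T^2.)

Hence the Betti numbers are b_0 = 1, b_1 = 2, b_2 = 1.

b_0 = 1, b_1 = 2, b_2 = 1.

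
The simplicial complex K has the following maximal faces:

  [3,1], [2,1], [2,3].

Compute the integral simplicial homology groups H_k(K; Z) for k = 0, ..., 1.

Fix the vertex order 1 < 2 < 3 and write every simplex with vertices in increasing order. Then dim K = 1 and the simplices of K are:

  0-simplices (3): [1], [2], [3]
  1-simplices (3): [1,2], [1,3], [2,3]

so the chain groups are C_0 ≅ Z^3, C_1 ≅ Z^3.

∂_1: C_1 → C_0 is given by ∂[p,q] = [q] − [p]. For instance
  ∂[1,3] = [3] − [1].
This gives a 3×3 integer matrix of rank 2; reducing to Smith normal form yields diagonal entries (1,1).

Now H_k = ker ∂_k / im ∂_{k+1}, so:

  H_0: rank C_0 − rank ∂_1 = 3 − 2 = 1, and the invariant factors of ∂_1 are all 1, so H_0 ≅ Z.
  H_1: rank ker ∂_1 − rank ∂_2 = (3 − 2) − 0 = 1, and there is no ∂_2, so H_1 ≅ Z.

H_0 ≅ Z,  H_1 ≅ Z.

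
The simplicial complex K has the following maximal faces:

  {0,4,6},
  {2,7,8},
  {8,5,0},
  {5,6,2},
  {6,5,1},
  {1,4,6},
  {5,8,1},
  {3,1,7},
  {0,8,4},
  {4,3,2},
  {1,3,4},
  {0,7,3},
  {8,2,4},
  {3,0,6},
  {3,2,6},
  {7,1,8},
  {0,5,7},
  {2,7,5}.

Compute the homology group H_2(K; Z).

H_2 = 0.

Take the total order 0 < 1 < 2 < 3 < 4 < 5 < 6 < 7 < 8 on the vertex set. Then K (dimension 2) consists of the simplices:

  0-simplices (9): [0], [1], [2], [3], [4], [5], [6], [7], [8]
  1-simplices (27): (27 of them)
  2-simplices (18): [0,3,6], [0,3,7], [0,4,6], [0,4,8], [0,5,7], [0,5,8], [1,3,4], [1,3,7], [1,4,6], [1,5,6], [1,5,8], [1,7,8], [2,3,4], [2,3,6], [2,4,8], [2,5,6], [2,5,7], [2,7,8]

so the chain groups are C_0 ≅ Z^9, C_1 ≅ Z^27, C_2 ≅ Z^18.

The boundary map ∂_1: C_1 → C_0 is given by ∂[p,q] = [q] − [p].
As a 9×27 matrix over Z this has rank 8, with invariant factors (1,1,1,1,1,1,1,1).

∂_2: C_2 → C_1 sends each 2-simplex [p,q,r] to [q,r] − [p,r] + [p,q]. For instance
  ∂[0,3,6] = [3,6] − [0,6] + [0,3],
  ∂[0,5,7] = [5,7] − [0,7] + [0,5].
As a 27×18 matrix over Z this has rank 18, with invariant factors (1,1,1,1,1,1,1,1,1,1,1,1,1,1,1,1,1,2).

Now H_k = ker ∂_k / im ∂_{k+1}, so:

  H_2: rank ker ∂_2 − rank ∂_3 = (18 − 18) − 0 = 0, and there is no ∂_3, so H_2 = 0.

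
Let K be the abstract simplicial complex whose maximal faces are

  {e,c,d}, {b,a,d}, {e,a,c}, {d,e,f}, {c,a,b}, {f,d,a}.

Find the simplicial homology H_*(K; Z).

Take the total order a < b < c < d < e < f on the vertex set. Then K (dimension 2) consists of the simplices:

  0-simplices (6): a, b, c, d, e, f
  1-simplices (12): ab, ac, ad, ae, af, bc, bd, cd, ce, de, df, ef
  2-simplices (6): abc, abd, ace, adf, cde, def

Hence C_0 ≅ Z^6, C_1 ≅ Z^12, C_2 ≅ Z^6.

The boundary map ∂_1: C_1 → C_0 sends each edge [p,q] (with p < q) to q − p. For instance
  ∂ad = d − a.
This gives a 6×12 integer matrix of rank 5; reducing to Smith normal form yields diagonal entries (1,1,1,1,1).

The boundary map ∂_2: C_2 → C_1 sends each 2-simplex [p,q,r] to [q,r] − [p,r] + [p,q]. For instance
  ∂def = ef − df + de,
  ∂abd = bd − ad + ab.
The resulting 12×6 matrix has rank 6, and its Smith normal form has invariant factors (1,1,1,1,1,1).

Computing H_k = (kernel of ∂_k) / (image of ∂_{k+1}):

  H_0: rank C_0 − rank ∂_1 = 6 − 5 = 1, and the invariant factors of ∂_1 are all 1, so H_0 ≅ Z.
  H_1: rank ker ∂_1 − rank ∂_2 = (12 − 5) − 6 = 1, and the invariant factors of ∂_2 are all 1, so H_1 ≅ Z.
  H_2: rank ker ∂_2 − rank ∂_3 = (6 − 6) − 0 = 0, and there is no ∂_3, so H_2 ≅ 0.

As a check, the Euler characteristic is 6 − 12 + 6 = 0, which agrees with 1 − 1 + 0 = 0.
(K is a triangulation of the cylinder S^1 x I.)

H_0 ≅ Z,  H_1 ≅ Z,  H_2 = 0.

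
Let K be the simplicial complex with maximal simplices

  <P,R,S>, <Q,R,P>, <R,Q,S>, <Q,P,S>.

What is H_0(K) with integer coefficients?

H_0 = Z.

Take the total order P < Q < R < S on the vertex set. Then K (dimension 2) consists of the simplices:

  0-simplices (4): P, Q, R, S
  1-simplices (6): PQ, PR, PS, QR, QS, RS
  2-simplices (4): PQR, PQS, PRS, QRS

so the chain groups are C_0 ≅ Z^4, C_1 ≅ Z^6, C_2 ≅ Z^4.

The boundary map ∂_1: C_1 → C_0 maps an edge to its endpoints' difference, ∂[p,q] = q − p. For instance
  ∂PQ = Q − P.
The resulting 4×6 matrix has rank 3, and its Smith normal form has invariant factors (1,1,1).

∂_2: C_2 → C_1 acts by ∂[p,q,r] = [q,r] − [p,r] + [p,q]. For instance
  ∂QRS = RS − QS + QR,
  ∂PQS = QS − PS + PQ.
The resulting 6×4 matrix has rank 3, and its Smith normal form has invariant factors (1,1,1).

From H_k ≅ ker(∂_k) / im(∂_{k+1}) we obtain:

  H_0: rank C_0 − rank ∂_1 = 4 − 3 = 1, and the invariant factors of ∂_1 are all 1, so H_0 = Z.

(K is a triangulation of the 2-sphere S^2.)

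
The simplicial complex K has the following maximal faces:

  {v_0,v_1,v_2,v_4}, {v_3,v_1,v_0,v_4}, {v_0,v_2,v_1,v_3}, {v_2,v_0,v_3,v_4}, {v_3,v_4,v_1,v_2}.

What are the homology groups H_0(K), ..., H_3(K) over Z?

We work with the vertex ordering v_0 < v_1 < v_2 < v_3 < v_4. The simplices of K, each written with vertices in increasing order, are:

  0-simplices (5): [v_0], [v_1], [v_2], [v_3], [v_4]
  1-simplices (10): [v_0,v_1], [v_0,v_2], [v_0,v_3], [v_0,v_4], [v_1,v_2], [v_1,v_3], [v_1,v_4], [v_2,v_3], [v_2,v_4], [v_3,v_4]
  2-simplices (10): [v_0,v_1,v_2], [v_0,v_1,v_3], [v_0,v_1,v_4], [v_0,v_2,v_3], [v_0,v_2,v_4], [v_0,v_3,v_4], [v_1,v_2,v_3], [v_1,v_2,v_4], [v_1,v_3,v_4], [v_2,v_3,v_4]
  3-simplices (5): [v_0,v_1,v_2,v_3], [v_0,v_1,v_2,v_4], [v_0,v_1,v_3,v_4], [v_0,v_2,v_3,v_4], [v_1,v_2,v_3,v_4]

giving chain groups C_0 ≅ Z^5, C_1 ≅ Z^10, C_2 ≅ Z^10, C_3 ≅ Z^5.

Boundary ∂_1: C_1 → C_0 sends each edge [p,q] (with p < q) to q − p. For instance
  ∂[v_1,v_3] = [v_3] − [v_1].
This gives a 5×10 integer matrix of rank 4; reducing to Smith normal form yields diagonal entries (1,1,1,1).

Boundary ∂_2: C_2 → C_1 maps a triangle to the signed sum of its edges. For instance
  ∂[v_0,v_1,v_3] = [v_1,v_3] − [v_0,v_3] + [v_0,v_1],
  ∂[v_0,v_3,v_4] = [v_3,v_4] − [v_0,v_4] + [v_0,v_3].
The 10×10 boundary matrix has rank 6 and Smith normal form diag(1,1,1,1,1,1).

The boundary map ∂_3: C_3 → C_2 sends each 3-simplex σ to the alternating sum Σ_i (−1)^i (σ with its i-th vertex removed). For instance
  ∂[v_0,v_2,v_3,v_4] = [v_2,v_3,v_4] − [v_0,v_3,v_4] + [v_0,v_2,v_4] − [v_0,v_2,v_3],
  ∂[v_1,v_2,v_3,v_4] = [v_2,v_3,v_4] − [v_1,v_3,v_4] + [v_1,v_2,v_4] − [v_1,v_2,v_3].
The 10×5 boundary matrix has rank 4 and Smith normal form diag(1,1,1,1).

Now H_k = ker ∂_k / im ∂_{k+1}, so:

  H_0: rank C_0 − rank ∂_1 = 5 − 4 = 1, and the invariant factors of ∂_1 are all 1, so H_0 = Z.
  H_1: rank ker ∂_1 − rank ∂_2 = (10 − 4) − 6 = 0, and the invariant factors of ∂_2 are all 1, so H_1 = 0.
  H_2: rank ker ∂_2 − rank ∂_3 = (10 − 6) − 4 = 0, and the invariant factors of ∂_3 are all 1, so H_2 = 0.
  H_3: rank ker ∂_3 − rank ∂_4 = (5 − 4) − 0 = 1, and there is no ∂_4, so H_3 = Z.

As a check, the Euler characteristic is 5 − 10 + 10 − 5 = 0, which agrees with 1 − 0 + 0 − 1 = 0.

H_0 ≅ Z,  H_1 = 0,  H_2 = 0,  H_3 ≅ Z.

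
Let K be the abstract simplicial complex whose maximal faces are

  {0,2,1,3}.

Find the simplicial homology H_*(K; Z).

Fix the vertex order 0 < 1 < 2 < 3 and write every simplex with vertices in increasing order. Then dim K = 3 and the simplices of K are:

  0-simplices (4): [0], [1], [2], [3]
  1-simplices (6): [0,1], [0,2], [0,3], [1,2], [1,3], [2,3]
  2-simplices (4): [0,1,2], [0,1,3], [0,2,3], [1,2,3]
  3-simplices (1): [0,1,2,3]

Hence C_0 ≅ Z^4, C_1 ≅ Z^6, C_2 ≅ Z^4, C_3 ≅ Z^1.

Boundary ∂_1: C_1 → C_0 maps an edge to its endpoints' difference, ∂[p,q] = q − p.
The 4×6 boundary matrix has rank 3 and Smith normal form diag(1,1,1).

Boundary ∂_2: C_2 → C_1 acts by ∂[p,q,r] = [q,r] − [p,r] + [p,q]. For instance
  ∂[0,1,3] = [1,3] − [0,3] + [0,1],
  ∂[0,1,2] = [1,2] − [0,2] + [0,1].
The 6×4 boundary matrix has rank 3 and Smith normal form diag(1,1,1).

The boundary map ∂_3: C_3 → C_2 sends each 3-simplex σ to the alternating sum Σ_i (−1)^i (σ with its i-th vertex removed). For instance
  ∂[0,1,2,3] = [1,2,3] − [0,2,3] + [0,1,3] − [0,1,2].
The resulting 4×1 matrix has rank 1, and its Smith normal form has invariant factors (1).

Now H_k = ker ∂_k / im ∂_{k+1}, so:

  H_0: rank C_0 − rank ∂_1 = 4 − 3 = 1, and the invariant factors of ∂_1 are all 1, so H_0 ≅ Z.
  H_1: rank ker ∂_1 − rank ∂_2 = (6 − 3) − 3 = 0, and the invariant factors of ∂_2 are all 1, so H_1 ≅ 0.
  H_2: rank ker ∂_2 − rank ∂_3 = (4 − 3) − 1 = 0, and the invariant factors of ∂_3 are all 1, so H_2 ≅ 0.
  H_3: rank ker ∂_3 − rank ∂_4 = (1 − 1) − 0 = 0, and there is no ∂_4, so H_3 ≅ 0.

As a check, the Euler characteristic is 4 − 6 + 4 − 1 = 1, which agrees with 1 − 0 + 0 − 0 = 1.

H_0 ≅ Z,  H_1 = 0,  H_2 = 0,  H_3 = 0.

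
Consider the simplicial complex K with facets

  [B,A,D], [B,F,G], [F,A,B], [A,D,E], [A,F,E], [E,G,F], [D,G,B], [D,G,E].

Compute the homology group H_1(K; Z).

H_1 = 0.

K has 6 vertices, 12 edges, 8 triangles.
rank ∂_1 = 5, rank ∂_2 = 7 ⇒ b_1 = 12 − 5 − 7 = 0; all invariant factors of ∂_2 are 1 so no torsion. So H_1 ≅ 0.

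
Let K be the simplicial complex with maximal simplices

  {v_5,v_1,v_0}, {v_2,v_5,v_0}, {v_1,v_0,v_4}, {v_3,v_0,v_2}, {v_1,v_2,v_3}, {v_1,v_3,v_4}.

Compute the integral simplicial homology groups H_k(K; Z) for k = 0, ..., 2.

H_0 ≅ Z,  H_1 ≅ Z,  H_2 = 0.

Order the vertices as v_0 < v_1 < v_2 < v_3 < v_4 < v_5. Listing each simplex with vertices in this order, K has dimension 2 with simplices:

  0-simplices (6): [v_0], [v_1], [v_2], [v_3], [v_4], [v_5]
  1-simplices (12): [v_0,v_1], [v_0,v_2], [v_0,v_3], [v_0,v_4], [v_0,v_5], [v_1,v_2], [v_1,v_3], [v_1,v_4], [v_1,v_5], [v_2,v_3], [v_2,v_5], [v_3,v_4]
  2-simplices (6): [v_0,v_1,v_4], [v_0,v_1,v_5], [v_0,v_2,v_3], [v_0,v_2,v_5], [v_1,v_2,v_3], [v_1,v_3,v_4]

so the chain groups are C_0 ≅ Z^6, C_1 ≅ Z^12, C_2 ≅ Z^6.

The boundary map ∂_1: C_1 → C_0 maps an edge to its endpoints' difference, ∂[p,q] = q − p. For instance
  ∂[v_0,v_3] = [v_3] − [v_0].
The resulting 6×12 matrix has rank 5, and its Smith normal form has invariant factors (1,1,1,1,1).

∂_2: C_2 → C_1 acts by ∂[p,q,r] = [q,r] − [p,r] + [p,q]. For instance
  ∂[v_1,v_2,v_3] = [v_2,v_3] − [v_1,v_3] + [v_1,v_2],
  ∂[v_1,v_3,v_4] = [v_3,v_4] − [v_1,v_4] + [v_1,v_3].
The resulting 12×6 matrix has rank 6, and its Smith normal form has invariant factors (1,1,1,1,1,1).

Computing H_k = (kernel of ∂_k) / (image of ∂_{k+1}):

  H_0: rank C_0 − rank ∂_1 = 6 − 5 = 1, and the invariant factors of ∂_1 are all 1, so H_0 ≅ Z.
  H_1: rank ker ∂_1 − rank ∂_2 = (12 − 5) − 6 = 1, and the invariant factors of ∂_2 are all 1, so H_1 ≅ Z.
  H_2: rank ker ∂_2 − rank ∂_3 = (6 − 6) − 0 = 0, and there is no ∂_3, so H_2 ≅ 0.

As a check, the Euler characteristic is 6 − 12 + 6 = 0, which agrees with 1 − 1 + 0 = 0.
(K is a triangulation of the cylinder S^1 x I.)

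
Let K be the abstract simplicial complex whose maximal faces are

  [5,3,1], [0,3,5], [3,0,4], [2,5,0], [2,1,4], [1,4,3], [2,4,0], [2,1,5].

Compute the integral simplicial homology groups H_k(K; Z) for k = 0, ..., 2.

K has 6 vertices, 12 edges, 8 triangles.
rank ∂_0 = 0, rank ∂_1 = 5 ⇒ b_0 = 6 − 0 − 5 = 1; all invariant factors of ∂_1 are 1 so no torsion. So H_0 ≅ Z.
rank ∂_1 = 5, rank ∂_2 = 7 ⇒ b_1 = 12 − 5 − 7 = 0; all invariant factors of ∂_2 are 1 so no torsion. So H_1 ≅ 0.
rank ∂_2 = 7, rank ∂_3 = 0 ⇒ b_2 = 8 − 7 − 0 = 1. So H_2 ≅ Z.

H_0 ≅ Z,  H_1 = 0,  H_2 ≅ Z.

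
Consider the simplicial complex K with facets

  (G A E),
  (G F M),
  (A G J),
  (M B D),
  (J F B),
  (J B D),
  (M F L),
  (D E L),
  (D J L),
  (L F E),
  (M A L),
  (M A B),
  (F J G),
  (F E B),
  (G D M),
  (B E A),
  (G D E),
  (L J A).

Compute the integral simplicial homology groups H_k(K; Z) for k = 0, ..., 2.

H_0 = Z,  H_1 = Z^2,  H_2 = Z.

We work with the vertex ordering A < B < D < E < F < G < J < L < M. The simplices of K, each written with vertices in increasing order, are:

  0-simplices (9): A, B, D, E, F, G, J, L, M
  1-simplices (27): AB, AE, AG, AJ, AL, AM, BD, BE, BF, BJ, BM, DE, DG, DJ, DL, DM, EF, EG, EL, FG, FJ, FL, FM, GJ, GM, JL, LM
  2-simplices (18): ABE, ABM, AEG, AGJ, AJL, ALM, BDJ, BDM, BEF, BFJ, DEG, DEL, DGM, DJL, EFL, FGJ, FGM, FLM

Hence C_0 ≅ Z^9, C_1 ≅ Z^27, C_2 ≅ Z^18.

The boundary map ∂_1: C_1 → C_0 maps an edge to its endpoints' difference, ∂[p,q] = q − p. For instance
  ∂FG = G − F.
As a 9×27 matrix over Z this has rank 8, with invariant factors (1,1,1,1,1,1,1,1).

Boundary ∂_2: C_2 → C_1 sends each 2-simplex [p,q,r] to [q,r] − [p,r] + [p,q]. For instance
  ∂FGJ = GJ − FJ + FG,
  ∂FGM = GM − FM + FG.
This gives a 27×18 integer matrix of rank 17; reducing to Smith normal form yields diagonal entries (1,1,1,1,1,1,1,1,1,1,1,1,1,1,1,1,1).

Computing H_k = (kernel of ∂_k) / (image of ∂_{k+1}):

  H_0: rank C_0 − rank ∂_1 = 9 − 8 = 1, and the invariant factors of ∂_1 are all 1, so H_0 = Z.
  H_1: rank ker ∂_1 − rank ∂_2 = (27 − 8) − 17 = 2, and the invariant factors of ∂_2 are all 1, so H_1 = Z^2.
  H_2: rank ker ∂_2 − rank ∂_3 = (18 − 17) − 0 = 1, and there is no ∂_3, so H_2 = Z.

(K is a triangulation of the torus T^2.)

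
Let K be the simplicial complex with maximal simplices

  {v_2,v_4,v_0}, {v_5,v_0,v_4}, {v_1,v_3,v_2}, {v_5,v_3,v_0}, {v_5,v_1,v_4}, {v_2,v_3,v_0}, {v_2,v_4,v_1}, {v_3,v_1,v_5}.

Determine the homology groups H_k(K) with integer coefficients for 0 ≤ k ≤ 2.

Fix the vertex order v_0 < v_1 < v_2 < v_3 < v_4 < v_5 and write every simplex with vertices in increasing order. Then dim K = 2 and the simplices of K are:

  0-simplices (6): [v_0], [v_1], [v_2], [v_3], [v_4], [v_5]
  1-simplices (12): [v_0,v_2], [v_0,v_3], [v_0,v_4], [v_0,v_5], [v_1,v_2], [v_1,v_3], [v_1,v_4], [v_1,v_5], [v_2,v_3], [v_2,v_4], [v_3,v_5], [v_4,v_5]
  2-simplices (8): [v_0,v_2,v_3], [v_0,v_2,v_4], [v_0,v_3,v_5], [v_0,v_4,v_5], [v_1,v_2,v_3], [v_1,v_2,v_4], [v_1,v_3,v_5], [v_1,v_4,v_5]

Hence C_0 ≅ Z^6, C_1 ≅ Z^12, C_2 ≅ Z^8.

∂_1: C_1 → C_0 is given by ∂[p,q] = [q] − [p].
The resulting 6×12 matrix has rank 5, and its Smith normal form has invariant factors (1,1,1,1,1).

∂_2: C_2 → C_1 acts by ∂[p,q,r] = [q,r] − [p,r] + [p,q]. For instance
  ∂[v_1,v_2,v_4] = [v_2,v_4] − [v_1,v_4] + [v_1,v_2],
  ∂[v_0,v_4,v_5] = [v_4,v_5] − [v_0,v_5] + [v_0,v_4].
This gives a 12×8 integer matrix of rank 7; reducing to Smith normal form yields diagonal entries (1,1,1,1,1,1,1).

Reading off H_k = ker ∂_k / im ∂_{k+1}:

  H_0: rank C_0 − rank ∂_1 = 6 − 5 = 1, and the invariant factors of ∂_1 are all 1, so H_0 = Z.
  H_1: rank ker ∂_1 − rank ∂_2 = (12 − 5) − 7 = 0, and the invariant factors of ∂_2 are all 1, so H_1 = 0.
  H_2: rank ker ∂_2 − rank ∂_3 = (8 − 7) − 0 = 1, and there is no ∂_3, so H_2 = Z.

H_0 ≅ Z,  H_1 = 0,  H_2 ≅ Z.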